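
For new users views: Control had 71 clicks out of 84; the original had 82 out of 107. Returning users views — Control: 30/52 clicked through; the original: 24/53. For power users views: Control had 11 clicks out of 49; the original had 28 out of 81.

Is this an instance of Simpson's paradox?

No

New users: Control 71/84 = 84.5%, the original 82/107 = 76.6% → Control
Returning users: Control 30/52 = 57.7%, the original 24/53 = 45.3% → Control
Power users: Control 11/49 = 22.4%, the original 28/81 = 34.6% → the original
Overall: Control 112/185 = 60.5%, the original 134/241 = 55.6% → Control
Neither sweeps: Control wins 2 of 3 groups, the original wins 1. Control wins overall but not every group — no Simpson reversal.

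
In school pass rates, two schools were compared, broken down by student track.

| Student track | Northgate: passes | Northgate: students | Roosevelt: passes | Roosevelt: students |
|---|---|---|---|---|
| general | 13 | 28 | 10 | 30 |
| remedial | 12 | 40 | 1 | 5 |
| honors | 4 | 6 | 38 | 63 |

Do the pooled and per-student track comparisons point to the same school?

No

General: Northgate 13/28 = 46.4%, Roosevelt 10/30 = 33.3% → Northgate
Remedial: Northgate 12/40 = 30.0%, Roosevelt 1/5 = 20.0% → Northgate
Honors: Northgate 4/6 = 66.7%, Roosevelt 38/63 = 60.3% → Northgate
Overall: Northgate 29/74 = 39.2%, Roosevelt 49/98 = 50.0% → Roosevelt
Northgate wins each student group but Roosevelt wins overall — the comparison reverses. Northgate's students skew toward remedial, which has a lower base rate.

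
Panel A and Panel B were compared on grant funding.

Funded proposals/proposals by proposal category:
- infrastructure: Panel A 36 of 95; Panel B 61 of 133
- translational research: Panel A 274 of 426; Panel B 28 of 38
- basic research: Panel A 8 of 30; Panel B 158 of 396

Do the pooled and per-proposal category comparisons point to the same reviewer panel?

Infrastructure: Panel A 36/95 = 37.9%, Panel B 61/133 = 45.9% → Panel B
Translational research: Panel A 274/426 = 64.3%, Panel B 28/38 = 73.7% → Panel B
Basic research: Panel A 8/30 = 26.7%, Panel B 158/396 = 39.9% → Panel B
Overall: Panel A 318/551 = 57.7%, Panel B 247/567 = 43.6% → Panel A
Panel B wins each proposal group but Panel A wins overall — the comparison reverses. Panel B's proposals skew toward basic research, which has a lower base rate.

No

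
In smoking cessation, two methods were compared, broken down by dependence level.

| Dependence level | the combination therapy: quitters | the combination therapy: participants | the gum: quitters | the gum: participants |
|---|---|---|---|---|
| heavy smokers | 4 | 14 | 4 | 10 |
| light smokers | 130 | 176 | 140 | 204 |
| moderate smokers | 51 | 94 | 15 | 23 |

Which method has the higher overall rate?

the gum

Heavy smokers: the combination therapy 4/14 = 28.6%, the gum 4/10 = 40.0% → the gum
Light smokers: the combination therapy 130/176 = 73.9%, the gum 140/204 = 68.6% → the combination therapy
Moderate smokers: the combination therapy 51/94 = 54.3%, the gum 15/23 = 65.2% → the gum
Overall: the combination therapy 185/284 = 65.1%, the gum 159/237 = 67.1% → the gum
(Neither sweeps every dependence group, but the gum has the higher pooled rate.)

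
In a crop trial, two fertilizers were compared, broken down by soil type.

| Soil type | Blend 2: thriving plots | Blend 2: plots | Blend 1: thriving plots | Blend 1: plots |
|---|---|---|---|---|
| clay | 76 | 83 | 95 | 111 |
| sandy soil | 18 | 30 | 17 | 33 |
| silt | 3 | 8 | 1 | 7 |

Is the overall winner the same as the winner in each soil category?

Clay: Blend 2 76/83 = 91.6%, Blend 1 95/111 = 85.6% → Blend 2
Sandy soil: Blend 2 18/30 = 60.0%, Blend 1 17/33 = 51.5% → Blend 2
Silt: Blend 2 3/8 = 37.5%, Blend 1 1/7 = 14.3% → Blend 2
Overall: Blend 2 97/121 = 80.2%, Blend 1 113/151 = 74.8% → Blend 2
Blend 2 wins overall and in every soil group — no reversal.

Yes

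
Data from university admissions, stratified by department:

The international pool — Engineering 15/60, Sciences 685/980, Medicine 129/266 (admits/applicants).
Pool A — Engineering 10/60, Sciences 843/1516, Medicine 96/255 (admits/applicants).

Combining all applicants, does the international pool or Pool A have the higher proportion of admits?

Engineering: the international pool 15/60 = 25.0%, Pool A 10/60 = 16.7% → the international pool
Sciences: the international pool 685/980 = 69.9%, Pool A 843/1516 = 55.6% → the international pool
Medicine: the international pool 129/266 = 48.5%, Pool A 96/255 = 37.6% → the international pool
Overall: the international pool 829/1306 = 63.5%, Pool A 949/1831 = 51.8% → the international pool

the international pool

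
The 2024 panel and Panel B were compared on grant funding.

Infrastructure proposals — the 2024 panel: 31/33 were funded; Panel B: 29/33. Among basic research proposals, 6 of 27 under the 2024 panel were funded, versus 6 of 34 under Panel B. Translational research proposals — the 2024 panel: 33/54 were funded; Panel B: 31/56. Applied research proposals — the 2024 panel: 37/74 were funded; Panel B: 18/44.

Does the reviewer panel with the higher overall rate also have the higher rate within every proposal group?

Infrastructure: the 2024 panel 31/33 = 93.9%, Panel B 29/33 = 87.9% → the 2024 panel
Basic research: the 2024 panel 6/27 = 22.2%, Panel B 6/34 = 17.6% → the 2024 panel
Translational research: the 2024 panel 33/54 = 61.1%, Panel B 31/56 = 55.4% → the 2024 panel
Applied research: the 2024 panel 37/74 = 50.0%, Panel B 18/44 = 40.9% → the 2024 panel
Overall: the 2024 panel 107/188 = 56.9%, Panel B 84/167 = 50.3% → the 2024 panel
The 2024 panel wins overall and in every proposal group — no reversal.

Yes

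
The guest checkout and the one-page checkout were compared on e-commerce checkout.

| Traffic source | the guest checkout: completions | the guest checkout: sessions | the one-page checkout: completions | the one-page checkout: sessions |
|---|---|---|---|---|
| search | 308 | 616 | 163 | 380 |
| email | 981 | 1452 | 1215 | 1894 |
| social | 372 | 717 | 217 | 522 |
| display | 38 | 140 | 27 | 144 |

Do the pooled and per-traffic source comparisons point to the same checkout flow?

Yes

Search: the guest checkout 308/616 = 50.0%, the one-page checkout 163/380 = 42.9% → the guest checkout
Email: the guest checkout 981/1452 = 67.6%, the one-page checkout 1215/1894 = 64.1% → the guest checkout
Social: the guest checkout 372/717 = 51.9%, the one-page checkout 217/522 = 41.6% → the guest checkout
Display: the guest checkout 38/140 = 27.1%, the one-page checkout 27/144 = 18.8% → the guest checkout
Overall: the guest checkout 1699/2925 = 58.1%, the one-page checkout 1622/2940 = 55.2% → the guest checkout
The guest checkout wins overall and in every traffic group — no reversal.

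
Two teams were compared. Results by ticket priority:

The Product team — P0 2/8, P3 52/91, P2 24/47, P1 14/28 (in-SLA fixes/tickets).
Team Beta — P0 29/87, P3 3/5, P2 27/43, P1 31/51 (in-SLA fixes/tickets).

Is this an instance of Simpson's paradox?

P0: the Product team 2/8 = 25.0%, Team Beta 29/87 = 33.3% → Team Beta
P3: the Product team 52/91 = 57.1%, Team Beta 3/5 = 60.0% → Team Beta
P2: the Product team 24/47 = 51.1%, Team Beta 27/43 = 62.8% → Team Beta
P1: the Product team 14/28 = 50.0%, Team Beta 31/51 = 60.8% → Team Beta
Overall: the Product team 92/174 = 52.9%, Team Beta 90/186 = 48.4% → the Product team
Team Beta wins each ticket group but the Product team wins overall — the comparison reverses. Team Beta's tickets skew toward P0, which has a lower base rate.

Yes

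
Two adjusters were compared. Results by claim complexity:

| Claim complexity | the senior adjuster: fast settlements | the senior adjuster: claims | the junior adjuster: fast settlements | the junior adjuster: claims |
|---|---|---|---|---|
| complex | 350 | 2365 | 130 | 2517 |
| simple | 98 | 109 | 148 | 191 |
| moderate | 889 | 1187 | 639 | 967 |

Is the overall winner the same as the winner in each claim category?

Yes

Complex: the senior adjuster 350/2365 = 14.8%, the junior adjuster 130/2517 = 5.2% → the senior adjuster
Simple: the senior adjuster 98/109 = 89.9%, the junior adjuster 148/191 = 77.5% → the senior adjuster
Moderate: the senior adjuster 889/1187 = 74.9%, the junior adjuster 639/967 = 66.1% → the senior adjuster
Overall: the senior adjuster 1337/3661 = 36.5%, the junior adjuster 917/3675 = 25.0% → the senior adjuster
The senior adjuster wins overall and in every claim group — no reversal.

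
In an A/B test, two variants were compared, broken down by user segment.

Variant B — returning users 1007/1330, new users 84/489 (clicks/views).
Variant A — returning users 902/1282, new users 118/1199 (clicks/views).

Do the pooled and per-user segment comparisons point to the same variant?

Yes

Returning users: Variant B 1007/1330 = 75.7%, Variant A 902/1282 = 70.4% → Variant B
New users: Variant B 84/489 = 17.2%, Variant A 118/1199 = 9.8% → Variant B
Overall: Variant B 1091/1819 = 60.0%, Variant A 1020/2481 = 41.1% → Variant B
Variant B wins overall and in every user group — no reversal.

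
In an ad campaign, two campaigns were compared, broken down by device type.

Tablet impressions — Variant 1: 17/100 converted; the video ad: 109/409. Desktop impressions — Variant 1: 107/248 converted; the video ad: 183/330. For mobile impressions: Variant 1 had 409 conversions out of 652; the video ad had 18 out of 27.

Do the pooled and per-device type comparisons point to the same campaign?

No

Tablet: Variant 1 17/100 = 17.0%, the video ad 109/409 = 26.7% → the video ad
Desktop: Variant 1 107/248 = 43.1%, the video ad 183/330 = 55.5% → the video ad
Mobile: Variant 1 409/652 = 62.7%, the video ad 18/27 = 66.7% → the video ad
Overall: Variant 1 533/1000 = 53.3%, the video ad 310/766 = 40.5% → Variant 1
The video ad wins each device group but Variant 1 wins overall — the comparison reverses. The video ad's impressions skew toward tablet, which has a lower base rate.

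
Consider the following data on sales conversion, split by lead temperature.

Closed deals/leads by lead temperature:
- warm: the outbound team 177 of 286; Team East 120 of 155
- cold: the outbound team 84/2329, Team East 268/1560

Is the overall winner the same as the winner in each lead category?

Yes

Warm: the outbound team 177/286 = 61.9%, Team East 120/155 = 77.4% → Team East
Cold: the outbound team 84/2329 = 3.6%, Team East 268/1560 = 17.2% → Team East
Overall: the outbound team 261/2615 = 10.0%, Team East 388/1715 = 22.6% → Team East
Team East wins overall and in every lead group — no reversal.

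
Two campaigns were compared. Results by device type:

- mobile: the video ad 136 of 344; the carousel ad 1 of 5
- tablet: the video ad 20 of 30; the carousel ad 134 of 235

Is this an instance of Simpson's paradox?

Yes

Mobile: the video ad 136/344 = 39.5%, the carousel ad 1/5 = 20.0% → the video ad
Tablet: the video ad 20/30 = 66.7%, the carousel ad 134/235 = 57.0% → the video ad
Overall: the video ad 156/374 = 41.7%, the carousel ad 135/240 = 56.2% → the carousel ad
The video ad wins each device group but the carousel ad wins overall — the comparison reverses. The video ad's impressions skew toward mobile, which has a lower base rate.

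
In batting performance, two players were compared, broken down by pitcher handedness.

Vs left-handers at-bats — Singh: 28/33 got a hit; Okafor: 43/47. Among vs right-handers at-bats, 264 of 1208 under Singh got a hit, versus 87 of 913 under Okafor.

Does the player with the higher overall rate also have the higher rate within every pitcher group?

No

Vs left-handers: Singh 28/33 = 84.8%, Okafor 43/47 = 91.5% → Okafor
Vs right-handers: Singh 264/1208 = 21.9%, Okafor 87/913 = 9.5% → Singh
Overall: Singh 292/1241 = 23.5%, Okafor 130/960 = 13.5% → Singh
Neither sweeps: Singh wins 1 of 2 groups, Okafor wins 1. Singh wins overall but not every group — no Simpson reversal.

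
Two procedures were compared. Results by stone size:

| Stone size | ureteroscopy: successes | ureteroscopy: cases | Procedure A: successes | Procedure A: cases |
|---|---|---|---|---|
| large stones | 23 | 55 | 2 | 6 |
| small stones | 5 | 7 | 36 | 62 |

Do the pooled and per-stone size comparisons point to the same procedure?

Large stones: ureteroscopy 23/55 = 41.8%, Procedure A 2/6 = 33.3% → ureteroscopy
Small stones: ureteroscopy 5/7 = 71.4%, Procedure A 36/62 = 58.1% → ureteroscopy
Overall: ureteroscopy 28/62 = 45.2%, Procedure A 38/68 = 55.9% → Procedure A
Ureteroscopy wins each stone group but Procedure A wins overall — the comparison reverses. Ureteroscopy's cases skew toward large stones, which has a lower base rate.

No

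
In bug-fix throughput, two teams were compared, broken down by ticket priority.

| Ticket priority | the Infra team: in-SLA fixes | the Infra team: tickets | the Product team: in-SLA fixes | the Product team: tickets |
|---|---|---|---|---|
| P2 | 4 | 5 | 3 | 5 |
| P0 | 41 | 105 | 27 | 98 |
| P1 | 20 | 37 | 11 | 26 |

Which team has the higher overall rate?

the Infra team

P2: the Infra team 4/5 = 80.0%, the Product team 3/5 = 60.0% → the Infra team
P0: the Infra team 41/105 = 39.0%, the Product team 27/98 = 27.6% → the Infra team
P1: the Infra team 20/37 = 54.1%, the Product team 11/26 = 42.3% → the Infra team
Overall: the Infra team 65/147 = 44.2%, the Product team 41/129 = 31.8% → the Infra team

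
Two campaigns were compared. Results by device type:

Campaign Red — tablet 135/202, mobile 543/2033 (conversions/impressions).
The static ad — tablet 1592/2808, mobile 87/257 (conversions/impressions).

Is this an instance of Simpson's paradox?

Tablet: Campaign Red 135/202 = 66.8%, the static ad 1592/2808 = 56.7% → Campaign Red
Mobile: Campaign Red 543/2033 = 26.7%, the static ad 87/257 = 33.9% → the static ad
Overall: Campaign Red 678/2235 = 30.3%, the static ad 1679/3065 = 54.8% → the static ad
Neither sweeps: Campaign Red wins 1 of 2 groups, the static ad wins 1. The static ad wins overall but not every group — no Simpson reversal.

No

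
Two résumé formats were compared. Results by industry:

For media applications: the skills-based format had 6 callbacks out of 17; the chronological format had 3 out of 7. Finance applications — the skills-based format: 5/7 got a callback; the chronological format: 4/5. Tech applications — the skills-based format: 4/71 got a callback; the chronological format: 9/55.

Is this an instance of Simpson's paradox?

No

Media: the skills-based format 6/17 = 35.3%, the chronological format 3/7 = 42.9% → the chronological format
Finance: the skills-based format 5/7 = 71.4%, the chronological format 4/5 = 80.0% → the chronological format
Tech: the skills-based format 4/71 = 5.6%, the chronological format 9/55 = 16.4% → the chronological format
Overall: the skills-based format 15/95 = 15.8%, the chronological format 16/67 = 23.9% → the chronological format
The chronological format wins overall and in every industry group — no reversal.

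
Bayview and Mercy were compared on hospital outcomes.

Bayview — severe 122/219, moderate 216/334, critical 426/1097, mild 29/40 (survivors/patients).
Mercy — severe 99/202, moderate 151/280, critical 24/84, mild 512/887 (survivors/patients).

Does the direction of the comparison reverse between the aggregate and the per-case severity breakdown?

Severe: Bayview 122/219 = 55.7%, Mercy 99/202 = 49.0% → Bayview
Moderate: Bayview 216/334 = 64.7%, Mercy 151/280 = 53.9% → Bayview
Critical: Bayview 426/1097 = 38.8%, Mercy 24/84 = 28.6% → Bayview
Mild: Bayview 29/40 = 72.5%, Mercy 512/887 = 57.7% → Bayview
Overall: Bayview 793/1690 = 46.9%, Mercy 786/1453 = 54.1% → Mercy
Bayview wins each case group but Mercy wins overall — the comparison reverses. Bayview's patients skew toward critical, which has a lower base rate.

Yes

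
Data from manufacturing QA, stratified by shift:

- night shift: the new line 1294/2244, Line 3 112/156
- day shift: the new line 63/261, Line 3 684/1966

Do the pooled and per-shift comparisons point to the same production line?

No

Night shift: the new line 1294/2244 = 57.7%, Line 3 112/156 = 71.8% → Line 3
Day shift: the new line 63/261 = 24.1%, Line 3 684/1966 = 34.8% → Line 3
Overall: the new line 1357/2505 = 54.2%, Line 3 796/2122 = 37.5% → the new line
Line 3 wins each shift group but the new line wins overall — the comparison reverses. Line 3's units skew toward day shift, which has a lower base rate.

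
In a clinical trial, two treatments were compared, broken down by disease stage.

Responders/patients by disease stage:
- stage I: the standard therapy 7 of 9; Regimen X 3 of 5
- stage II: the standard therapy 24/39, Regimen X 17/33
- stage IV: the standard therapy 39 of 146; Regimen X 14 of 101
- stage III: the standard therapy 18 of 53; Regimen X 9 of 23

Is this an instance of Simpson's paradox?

Stage I: the standard therapy 7/9 = 77.8%, Regimen X 3/5 = 60.0% → the standard therapy
Stage II: the standard therapy 24/39 = 61.5%, Regimen X 17/33 = 51.5% → the standard therapy
Stage IV: the standard therapy 39/146 = 26.7%, Regimen X 14/101 = 13.9% → the standard therapy
Stage III: the standard therapy 18/53 = 34.0%, Regimen X 9/23 = 39.1% → Regimen X
Overall: the standard therapy 88/247 = 35.6%, Regimen X 43/162 = 26.5% → the standard therapy
Neither sweeps: the standard therapy wins 3 of 4 groups, Regimen X wins 1. The standard therapy wins overall but not every group — no Simpson reversal.

No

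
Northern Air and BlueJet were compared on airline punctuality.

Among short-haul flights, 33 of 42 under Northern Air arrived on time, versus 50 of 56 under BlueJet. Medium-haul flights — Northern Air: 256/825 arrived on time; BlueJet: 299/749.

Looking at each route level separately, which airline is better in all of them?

BlueJet

Short-haul: Northern Air 33/42 = 78.6%, BlueJet 50/56 = 89.3% → BlueJet
Medium-haul: Northern Air 256/825 = 31.0%, BlueJet 299/749 = 39.9% → BlueJet
BlueJet has the higher rate in both groups.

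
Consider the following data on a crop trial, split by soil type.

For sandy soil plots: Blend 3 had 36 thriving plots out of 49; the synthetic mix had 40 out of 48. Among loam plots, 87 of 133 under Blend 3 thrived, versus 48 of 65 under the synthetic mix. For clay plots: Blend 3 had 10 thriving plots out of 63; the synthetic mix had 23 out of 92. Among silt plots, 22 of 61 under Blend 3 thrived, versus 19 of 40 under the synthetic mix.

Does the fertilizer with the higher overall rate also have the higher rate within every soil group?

Sandy soil: Blend 3 36/49 = 73.5%, the synthetic mix 40/48 = 83.3% → the synthetic mix
Loam: Blend 3 87/133 = 65.4%, the synthetic mix 48/65 = 73.8% → the synthetic mix
Clay: Blend 3 10/63 = 15.9%, the synthetic mix 23/92 = 25.0% → the synthetic mix
Silt: Blend 3 22/61 = 36.1%, the synthetic mix 19/40 = 47.5% → the synthetic mix
Overall: Blend 3 155/306 = 50.7%, the synthetic mix 130/245 = 53.1% → the synthetic mix
The synthetic mix wins overall and in every soil group — no reversal.

Yes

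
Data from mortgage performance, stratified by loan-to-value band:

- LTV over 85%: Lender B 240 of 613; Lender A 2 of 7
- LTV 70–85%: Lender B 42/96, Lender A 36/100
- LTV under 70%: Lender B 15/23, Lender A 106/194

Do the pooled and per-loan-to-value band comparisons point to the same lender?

No

LTV over 85%: Lender B 240/613 = 39.2%, Lender A 2/7 = 28.6% → Lender B
LTV 70–85%: Lender B 42/96 = 43.8%, Lender A 36/100 = 36.0% → Lender B
LTV under 70%: Lender B 15/23 = 65.2%, Lender A 106/194 = 54.6% → Lender B
Overall: Lender B 297/732 = 40.6%, Lender A 144/301 = 47.8% → Lender A
Lender B wins each loan-to-value group but Lender A wins overall — the comparison reverses. Lender B's loans skew toward LTV over 85%, which has a lower base rate.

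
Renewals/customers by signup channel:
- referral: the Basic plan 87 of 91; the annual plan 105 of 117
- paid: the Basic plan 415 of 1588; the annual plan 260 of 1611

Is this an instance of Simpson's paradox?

No

Referral: the Basic plan 87/91 = 95.6%, the annual plan 105/117 = 89.7% → the Basic plan
Paid: the Basic plan 415/1588 = 26.1%, the annual plan 260/1611 = 16.1% → the Basic plan
Overall: the Basic plan 502/1679 = 29.9%, the annual plan 365/1728 = 21.1% → the Basic plan
The Basic plan wins overall and in every signup group — no reversal.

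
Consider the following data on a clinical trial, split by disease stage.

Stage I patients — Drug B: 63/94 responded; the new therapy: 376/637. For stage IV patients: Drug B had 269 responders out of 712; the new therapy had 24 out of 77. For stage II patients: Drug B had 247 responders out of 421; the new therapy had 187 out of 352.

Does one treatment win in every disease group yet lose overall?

Yes

Stage I: Drug B 63/94 = 67.0%, the new therapy 376/637 = 59.0% → Drug B
Stage IV: Drug B 269/712 = 37.8%, the new therapy 24/77 = 31.2% → Drug B
Stage II: Drug B 247/421 = 58.7%, the new therapy 187/352 = 53.1% → Drug B
Overall: Drug B 579/1227 = 47.2%, the new therapy 587/1066 = 55.1% → the new therapy
Drug B wins each disease group but the new therapy wins overall — the comparison reverses. Drug B's patients skew toward stage IV, which has a lower base rate.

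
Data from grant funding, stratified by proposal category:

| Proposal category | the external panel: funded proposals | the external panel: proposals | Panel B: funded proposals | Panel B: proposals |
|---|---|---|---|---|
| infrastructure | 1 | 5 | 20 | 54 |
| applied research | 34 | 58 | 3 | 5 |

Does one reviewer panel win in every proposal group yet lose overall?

Yes

Infrastructure: the external panel 1/5 = 20.0%, Panel B 20/54 = 37.0% → Panel B
Applied research: the external panel 34/58 = 58.6%, Panel B 3/5 = 60.0% → Panel B
Overall: the external panel 35/63 = 55.6%, Panel B 23/59 = 39.0% → the external panel
Panel B wins each proposal group but the external panel wins overall — the comparison reverses. Panel B's proposals skew toward infrastructure, which has a lower base rate.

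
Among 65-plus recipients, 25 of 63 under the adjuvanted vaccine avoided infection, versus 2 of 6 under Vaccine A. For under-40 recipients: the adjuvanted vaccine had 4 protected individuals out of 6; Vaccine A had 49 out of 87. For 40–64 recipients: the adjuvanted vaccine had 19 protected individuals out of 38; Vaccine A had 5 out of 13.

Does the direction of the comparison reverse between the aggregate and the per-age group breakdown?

65-plus: the adjuvanted vaccine 25/63 = 39.7%, Vaccine A 2/6 = 33.3% → the adjuvanted vaccine
Under-40: the adjuvanted vaccine 4/6 = 66.7%, Vaccine A 49/87 = 56.3% → the adjuvanted vaccine
40–64: the adjuvanted vaccine 19/38 = 50.0%, Vaccine A 5/13 = 38.5% → the adjuvanted vaccine
Overall: the adjuvanted vaccine 48/107 = 44.9%, Vaccine A 56/106 = 52.8% → Vaccine A
The adjuvanted vaccine wins each age group but Vaccine A wins overall — the comparison reverses. The adjuvanted vaccine's recipients skew toward 65-plus, which has a lower base rate.

Yes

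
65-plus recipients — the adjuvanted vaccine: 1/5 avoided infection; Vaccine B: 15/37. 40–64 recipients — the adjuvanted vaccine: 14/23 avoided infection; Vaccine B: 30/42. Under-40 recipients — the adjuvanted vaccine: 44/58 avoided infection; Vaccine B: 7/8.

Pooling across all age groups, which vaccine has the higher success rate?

65-plus: the adjuvanted vaccine 1/5 = 20.0%, Vaccine B 15/37 = 40.5% → Vaccine B
40–64: the adjuvanted vaccine 14/23 = 60.9%, Vaccine B 30/42 = 71.4% → Vaccine B
Under-40: the adjuvanted vaccine 44/58 = 75.9%, Vaccine B 7/8 = 87.5% → Vaccine B
Overall: the adjuvanted vaccine 59/86 = 68.6%, Vaccine B 52/87 = 59.8% → the adjuvanted vaccine
(Vaccine B wins every age group but the adjuvanted vaccine wins overall — Vaccine B's recipients skew toward the low-rate 65-plus group.)

the adjuvanted vaccine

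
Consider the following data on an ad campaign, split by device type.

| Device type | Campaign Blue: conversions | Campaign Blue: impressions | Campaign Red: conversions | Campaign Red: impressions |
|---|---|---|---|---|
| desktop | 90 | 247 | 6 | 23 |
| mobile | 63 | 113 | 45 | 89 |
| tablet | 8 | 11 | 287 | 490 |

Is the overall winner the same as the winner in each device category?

No

Desktop: Campaign Blue 90/247 = 36.4%, Campaign Red 6/23 = 26.1% → Campaign Blue
Mobile: Campaign Blue 63/113 = 55.8%, Campaign Red 45/89 = 50.6% → Campaign Blue
Tablet: Campaign Blue 8/11 = 72.7%, Campaign Red 287/490 = 58.6% → Campaign Blue
Overall: Campaign Blue 161/371 = 43.4%, Campaign Red 338/602 = 56.1% → Campaign Red
Campaign Blue wins each device group but Campaign Red wins overall — the comparison reverses. Campaign Blue's impressions skew toward desktop, which has a lower base rate.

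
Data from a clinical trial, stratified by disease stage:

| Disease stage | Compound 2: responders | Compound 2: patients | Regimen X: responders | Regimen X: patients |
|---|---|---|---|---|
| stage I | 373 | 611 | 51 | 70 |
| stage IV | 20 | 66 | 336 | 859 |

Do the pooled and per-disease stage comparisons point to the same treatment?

No

Stage I: Compound 2 373/611 = 61.0%, Regimen X 51/70 = 72.9% → Regimen X
Stage IV: Compound 2 20/66 = 30.3%, Regimen X 336/859 = 39.1% → Regimen X
Overall: Compound 2 393/677 = 58.1%, Regimen X 387/929 = 41.7% → Compound 2
Regimen X wins each disease group but Compound 2 wins overall — the comparison reverses. Regimen X's patients skew toward stage IV, which has a lower base rate.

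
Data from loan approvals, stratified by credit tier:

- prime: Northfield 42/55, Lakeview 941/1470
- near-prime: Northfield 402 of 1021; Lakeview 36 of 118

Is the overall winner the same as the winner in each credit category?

No

Prime: Northfield 42/55 = 76.4%, Lakeview 941/1470 = 64.0% → Northfield
Near-prime: Northfield 402/1021 = 39.4%, Lakeview 36/118 = 30.5% → Northfield
Overall: Northfield 444/1076 = 41.3%, Lakeview 977/1588 = 61.5% → Lakeview
Northfield wins each credit group but Lakeview wins overall — the comparison reverses. Northfield's applications skew toward near-prime, which has a lower base rate.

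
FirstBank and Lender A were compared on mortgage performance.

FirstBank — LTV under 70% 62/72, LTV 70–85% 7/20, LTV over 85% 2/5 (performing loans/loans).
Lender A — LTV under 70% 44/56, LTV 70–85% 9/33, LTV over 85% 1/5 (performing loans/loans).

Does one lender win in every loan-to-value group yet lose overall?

LTV under 70%: FirstBank 62/72 = 86.1%, Lender A 44/56 = 78.6% → FirstBank
LTV 70–85%: FirstBank 7/20 = 35.0%, Lender A 9/33 = 27.3% → FirstBank
LTV over 85%: FirstBank 2/5 = 40.0%, Lender A 1/5 = 20.0% → FirstBank
Overall: FirstBank 71/97 = 73.2%, Lender A 54/94 = 57.4% → FirstBank
FirstBank wins overall and in every loan-to-value group — no reversal.

No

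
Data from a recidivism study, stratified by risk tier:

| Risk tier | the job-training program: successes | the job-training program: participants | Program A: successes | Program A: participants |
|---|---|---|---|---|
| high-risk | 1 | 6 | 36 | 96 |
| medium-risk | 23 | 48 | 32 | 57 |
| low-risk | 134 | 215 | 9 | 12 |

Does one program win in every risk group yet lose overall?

Yes

High-risk: the job-training program 1/6 = 16.7%, Program A 36/96 = 37.5% → Program A
Medium-risk: the job-training program 23/48 = 47.9%, Program A 32/57 = 56.1% → Program A
Low-risk: the job-training program 134/215 = 62.3%, Program A 9/12 = 75.0% → Program A
Overall: the job-training program 158/269 = 58.7%, Program A 77/165 = 46.7% → the job-training program
Program A wins each risk group but the job-training program wins overall — the comparison reverses. Program A's participants skew toward high-risk, which has a lower base rate.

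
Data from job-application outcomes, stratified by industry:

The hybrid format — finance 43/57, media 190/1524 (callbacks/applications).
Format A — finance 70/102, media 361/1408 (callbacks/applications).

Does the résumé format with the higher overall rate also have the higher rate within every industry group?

Finance: the hybrid format 43/57 = 75.4%, Format A 70/102 = 68.6% → the hybrid format
Media: the hybrid format 190/1524 = 12.5%, Format A 361/1408 = 25.6% → Format A
Overall: the hybrid format 233/1581 = 14.7%, Format A 431/1510 = 28.5% → Format A
Neither sweeps: the hybrid format wins 1 of 2 groups, Format A wins 1. Format A wins overall but not every group — no Simpson reversal.

No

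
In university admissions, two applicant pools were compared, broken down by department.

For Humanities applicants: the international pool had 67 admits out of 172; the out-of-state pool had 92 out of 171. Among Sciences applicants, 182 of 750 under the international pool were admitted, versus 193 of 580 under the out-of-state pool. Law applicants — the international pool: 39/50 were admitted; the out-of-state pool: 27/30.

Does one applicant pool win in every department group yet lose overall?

No

Humanities: the international pool 67/172 = 39.0%, the out-of-state pool 92/171 = 53.8% → the out-of-state pool
Sciences: the international pool 182/750 = 24.3%, the out-of-state pool 193/580 = 33.3% → the out-of-state pool
Law: the international pool 39/50 = 78.0%, the out-of-state pool 27/30 = 90.0% → the out-of-state pool
Overall: the international pool 288/972 = 29.6%, the out-of-state pool 312/781 = 39.9% → the out-of-state pool
The out-of-state pool wins overall and in every department group — no reversal.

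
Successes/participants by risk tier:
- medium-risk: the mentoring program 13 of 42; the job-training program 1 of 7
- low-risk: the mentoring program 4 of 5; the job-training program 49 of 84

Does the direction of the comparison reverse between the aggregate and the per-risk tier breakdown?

Yes

Medium-risk: the mentoring program 13/42 = 31.0%, the job-training program 1/7 = 14.3% → the mentoring program
Low-risk: the mentoring program 4/5 = 80.0%, the job-training program 49/84 = 58.3% → the mentoring program
Overall: the mentoring program 17/47 = 36.2%, the job-training program 50/91 = 54.9% → the job-training program
The mentoring program wins each risk group but the job-training program wins overall — the comparison reverses. The mentoring program's participants skew toward medium-risk, which has a lower base rate.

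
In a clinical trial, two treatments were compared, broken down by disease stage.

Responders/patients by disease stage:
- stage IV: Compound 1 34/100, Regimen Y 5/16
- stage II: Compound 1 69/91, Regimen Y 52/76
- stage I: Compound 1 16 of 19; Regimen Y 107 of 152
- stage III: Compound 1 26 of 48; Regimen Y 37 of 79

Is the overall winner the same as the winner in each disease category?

Stage IV: Compound 1 34/100 = 34.0%, Regimen Y 5/16 = 31.2% → Compound 1
Stage II: Compound 1 69/91 = 75.8%, Regimen Y 52/76 = 68.4% → Compound 1
Stage I: Compound 1 16/19 = 84.2%, Regimen Y 107/152 = 70.4% → Compound 1
Stage III: Compound 1 26/48 = 54.2%, Regimen Y 37/79 = 46.8% → Compound 1
Overall: Compound 1 145/258 = 56.2%, Regimen Y 201/323 = 62.2% → Regimen Y
Compound 1 wins each disease group but Regimen Y wins overall — the comparison reverses. Compound 1's patients skew toward stage IV, which has a lower base rate.

No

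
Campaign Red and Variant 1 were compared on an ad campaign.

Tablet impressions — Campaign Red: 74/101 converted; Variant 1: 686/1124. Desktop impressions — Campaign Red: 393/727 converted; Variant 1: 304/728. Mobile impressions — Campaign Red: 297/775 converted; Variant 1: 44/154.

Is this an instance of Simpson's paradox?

Yes

Tablet: Campaign Red 74/101 = 73.3%, Variant 1 686/1124 = 61.0% → Campaign Red
Desktop: Campaign Red 393/727 = 54.1%, Variant 1 304/728 = 41.8% → Campaign Red
Mobile: Campaign Red 297/775 = 38.3%, Variant 1 44/154 = 28.6% → Campaign Red
Overall: Campaign Red 764/1603 = 47.7%, Variant 1 1034/2006 = 51.5% → Variant 1
Campaign Red wins each device group but Variant 1 wins overall — the comparison reverses. Campaign Red's impressions skew toward mobile, which has a lower base rate.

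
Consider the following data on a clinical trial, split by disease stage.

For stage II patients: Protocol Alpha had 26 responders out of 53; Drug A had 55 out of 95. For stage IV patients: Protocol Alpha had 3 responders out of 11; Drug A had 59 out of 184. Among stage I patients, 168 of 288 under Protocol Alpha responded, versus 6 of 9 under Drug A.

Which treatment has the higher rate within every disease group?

Drug A

Stage II: Protocol Alpha 26/53 = 49.1%, Drug A 55/95 = 57.9% → Drug A
Stage IV: Protocol Alpha 3/11 = 27.3%, Drug A 59/184 = 32.1% → Drug A
Stage I: Protocol Alpha 168/288 = 58.3%, Drug A 6/9 = 66.7% → Drug A
Drug A has the higher rate in all 3 groups.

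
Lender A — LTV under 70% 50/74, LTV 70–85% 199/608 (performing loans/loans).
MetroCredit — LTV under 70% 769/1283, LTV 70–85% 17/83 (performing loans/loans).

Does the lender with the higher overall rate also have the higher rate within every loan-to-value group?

LTV under 70%: Lender A 50/74 = 67.6%, MetroCredit 769/1283 = 59.9% → Lender A
LTV 70–85%: Lender A 199/608 = 32.7%, MetroCredit 17/83 = 20.5% → Lender A
Overall: Lender A 249/682 = 36.5%, MetroCredit 786/1366 = 57.5% → MetroCredit
Lender A wins each loan-to-value group but MetroCredit wins overall — the comparison reverses. Lender A's loans skew toward LTV 70–85%, which has a lower base rate.

No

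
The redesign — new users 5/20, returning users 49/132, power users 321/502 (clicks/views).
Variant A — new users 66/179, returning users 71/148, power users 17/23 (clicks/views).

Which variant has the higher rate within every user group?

Variant A

New users: the redesign 5/20 = 25.0%, Variant A 66/179 = 36.9% → Variant A
Returning users: the redesign 49/132 = 37.1%, Variant A 71/148 = 48.0% → Variant A
Power users: the redesign 321/502 = 63.9%, Variant A 17/23 = 73.9% → Variant A
Variant A has the higher rate in all 3 groups.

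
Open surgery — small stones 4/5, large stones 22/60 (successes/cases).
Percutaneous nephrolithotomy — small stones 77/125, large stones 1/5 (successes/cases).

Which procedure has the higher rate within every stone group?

Small stones: open surgery 4/5 = 80.0%, percutaneous nephrolithotomy 77/125 = 61.6% → open surgery
Large stones: open surgery 22/60 = 36.7%, percutaneous nephrolithotomy 1/5 = 20.0% → open surgery
Open surgery has the higher rate in both groups.

open surgery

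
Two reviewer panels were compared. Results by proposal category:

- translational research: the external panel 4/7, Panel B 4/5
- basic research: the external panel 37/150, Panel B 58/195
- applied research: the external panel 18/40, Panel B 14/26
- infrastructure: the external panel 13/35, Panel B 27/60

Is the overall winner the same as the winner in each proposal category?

Yes

Translational research: the external panel 4/7 = 57.1%, Panel B 4/5 = 80.0% → Panel B
Basic research: the external panel 37/150 = 24.7%, Panel B 58/195 = 29.7% → Panel B
Applied research: the external panel 18/40 = 45.0%, Panel B 14/26 = 53.8% → Panel B
Infrastructure: the external panel 13/35 = 37.1%, Panel B 27/60 = 45.0% → Panel B
Overall: the external panel 72/232 = 31.0%, Panel B 103/286 = 36.0% → Panel B
Panel B wins overall and in every proposal group — no reversal.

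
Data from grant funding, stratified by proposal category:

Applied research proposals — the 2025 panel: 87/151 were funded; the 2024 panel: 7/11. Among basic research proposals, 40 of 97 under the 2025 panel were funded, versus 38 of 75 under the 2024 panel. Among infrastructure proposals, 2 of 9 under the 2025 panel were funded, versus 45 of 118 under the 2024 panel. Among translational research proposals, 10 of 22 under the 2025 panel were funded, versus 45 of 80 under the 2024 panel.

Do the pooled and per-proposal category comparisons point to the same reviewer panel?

Applied research: the 2025 panel 87/151 = 57.6%, the 2024 panel 7/11 = 63.6% → the 2024 panel
Basic research: the 2025 panel 40/97 = 41.2%, the 2024 panel 38/75 = 50.7% → the 2024 panel
Infrastructure: the 2025 panel 2/9 = 22.2%, the 2024 panel 45/118 = 38.1% → the 2024 panel
Translational research: the 2025 panel 10/22 = 45.5%, the 2024 panel 45/80 = 56.2% → the 2024 panel
Overall: the 2025 panel 139/279 = 49.8%, the 2024 panel 135/284 = 47.5% → the 2025 panel
The 2024 panel wins each proposal group but the 2025 panel wins overall — the comparison reverses. The 2024 panel's proposals skew toward infrastructure, which has a lower base rate.

No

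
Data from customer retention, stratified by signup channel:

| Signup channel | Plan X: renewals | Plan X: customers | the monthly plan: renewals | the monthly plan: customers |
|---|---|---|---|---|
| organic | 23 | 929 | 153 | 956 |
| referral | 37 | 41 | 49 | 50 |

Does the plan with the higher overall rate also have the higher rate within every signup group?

Organic: Plan X 23/929 = 2.5%, the monthly plan 153/956 = 16.0% → the monthly plan
Referral: Plan X 37/41 = 90.2%, the monthly plan 49/50 = 98.0% → the monthly plan
Overall: Plan X 60/970 = 6.2%, the monthly plan 202/1006 = 20.1% → the monthly plan
The monthly plan wins overall and in every signup group — no reversal.

Yes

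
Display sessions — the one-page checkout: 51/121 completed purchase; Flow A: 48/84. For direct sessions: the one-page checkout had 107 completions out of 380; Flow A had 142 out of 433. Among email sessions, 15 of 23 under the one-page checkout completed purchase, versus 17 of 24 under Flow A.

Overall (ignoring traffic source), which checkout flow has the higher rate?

Display: the one-page checkout 51/121 = 42.1%, Flow A 48/84 = 57.1% → Flow A
Direct: the one-page checkout 107/380 = 28.2%, Flow A 142/433 = 32.8% → Flow A
Email: the one-page checkout 15/23 = 65.2%, Flow A 17/24 = 70.8% → Flow A
Overall: the one-page checkout 173/524 = 33.0%, Flow A 207/541 = 38.3% → Flow A

Flow A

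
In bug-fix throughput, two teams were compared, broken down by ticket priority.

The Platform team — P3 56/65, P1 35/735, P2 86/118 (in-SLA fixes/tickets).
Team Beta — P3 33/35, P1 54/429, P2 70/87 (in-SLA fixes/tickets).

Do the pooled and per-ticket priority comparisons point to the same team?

P3: the Platform team 56/65 = 86.2%, Team Beta 33/35 = 94.3% → Team Beta
P1: the Platform team 35/735 = 4.8%, Team Beta 54/429 = 12.6% → Team Beta
P2: the Platform team 86/118 = 72.9%, Team Beta 70/87 = 80.5% → Team Beta
Overall: the Platform team 177/918 = 19.3%, Team Beta 157/551 = 28.5% → Team Beta
Team Beta wins overall and in every ticket group — no reversal.

Yes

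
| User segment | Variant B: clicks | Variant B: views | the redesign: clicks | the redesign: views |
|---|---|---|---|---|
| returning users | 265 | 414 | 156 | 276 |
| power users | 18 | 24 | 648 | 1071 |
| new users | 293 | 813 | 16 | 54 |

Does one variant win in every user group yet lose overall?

Yes

Returning users: Variant B 265/414 = 64.0%, the redesign 156/276 = 56.5% → Variant B
Power users: Variant B 18/24 = 75.0%, the redesign 648/1071 = 60.5% → Variant B
New users: Variant B 293/813 = 36.0%, the redesign 16/54 = 29.6% → Variant B
Overall: Variant B 576/1251 = 46.0%, the redesign 820/1401 = 58.5% → the redesign
Variant B wins each user group but the redesign wins overall — the comparison reverses. Variant B's views skew toward new users, which has a lower base rate.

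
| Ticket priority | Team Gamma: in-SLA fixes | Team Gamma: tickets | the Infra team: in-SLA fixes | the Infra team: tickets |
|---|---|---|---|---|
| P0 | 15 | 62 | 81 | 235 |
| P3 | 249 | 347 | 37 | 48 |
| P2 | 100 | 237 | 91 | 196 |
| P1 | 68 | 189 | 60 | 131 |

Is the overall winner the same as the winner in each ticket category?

No

P0: Team Gamma 15/62 = 24.2%, the Infra team 81/235 = 34.5% → the Infra team
P3: Team Gamma 249/347 = 71.8%, the Infra team 37/48 = 77.1% → the Infra team
P2: Team Gamma 100/237 = 42.2%, the Infra team 91/196 = 46.4% → the Infra team
P1: Team Gamma 68/189 = 36.0%, the Infra team 60/131 = 45.8% → the Infra team
Overall: Team Gamma 432/835 = 51.7%, the Infra team 269/610 = 44.1% → Team Gamma
The Infra team wins each ticket group but Team Gamma wins overall — the comparison reverses. The Infra team's tickets skew toward P0, which has a lower base rate.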